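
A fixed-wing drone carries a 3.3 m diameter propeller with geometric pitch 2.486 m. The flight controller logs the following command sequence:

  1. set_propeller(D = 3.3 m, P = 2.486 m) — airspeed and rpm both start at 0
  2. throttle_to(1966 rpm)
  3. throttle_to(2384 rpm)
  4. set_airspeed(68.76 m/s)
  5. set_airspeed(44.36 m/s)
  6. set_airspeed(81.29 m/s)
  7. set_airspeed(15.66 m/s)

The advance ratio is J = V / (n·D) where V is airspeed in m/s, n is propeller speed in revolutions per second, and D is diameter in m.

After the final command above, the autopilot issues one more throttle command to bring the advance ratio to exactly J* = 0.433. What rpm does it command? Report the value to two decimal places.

rpm = 657.57

set_propeller: D = 3.3 m, P = 2.486 m (p = P/D = 0.753333); state ← (V=0, rpm=0)
throttle_to(1966): rpm ← 1966
throttle_to(2384): rpm ← 2384
set_airspeed(68.76): V ← 68.76 m/s
set_airspeed(44.36): V ← 44.36 m/s
set_airspeed(81.29): V ← 81.29 m/s
set_airspeed(15.66): V ← 15.66 m/s
final state: V = 15.66 m/s, rpm = 2384 → n = rpm/60 = 39.733333 rev/s
target J* = 0.433; solve J* = V/(n·D) for n: n = V/(J*·D) = 15.66/(0.433 × 3.3) = 10.959479 rev/s
rpm = 60·n = 657.568759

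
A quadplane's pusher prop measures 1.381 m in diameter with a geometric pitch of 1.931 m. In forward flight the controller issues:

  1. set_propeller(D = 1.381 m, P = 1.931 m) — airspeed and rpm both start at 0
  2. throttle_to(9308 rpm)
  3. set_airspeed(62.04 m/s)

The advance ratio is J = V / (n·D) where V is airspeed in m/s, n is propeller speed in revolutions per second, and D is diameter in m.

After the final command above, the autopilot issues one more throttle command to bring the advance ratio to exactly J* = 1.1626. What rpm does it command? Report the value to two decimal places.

rpm = 2318.46

set_propeller: D = 1.381 m, P = 1.931 m (p = P/D = 1.398262); state ← (V=0, rpm=0)
throttle_to(9308): rpm ← 9308
set_airspeed(62.04): V ← 62.04 m/s
final state: V = 62.04 m/s, rpm = 9308 → n = rpm/60 = 155.133333 rev/s
target J* = 1.1626; solve J* = V/(n·D) for n: n = V/(J*·D) = 62.04/(1.1626 × 1.381) = 38.640950 rev/s
rpm = 60·n = 2318.456983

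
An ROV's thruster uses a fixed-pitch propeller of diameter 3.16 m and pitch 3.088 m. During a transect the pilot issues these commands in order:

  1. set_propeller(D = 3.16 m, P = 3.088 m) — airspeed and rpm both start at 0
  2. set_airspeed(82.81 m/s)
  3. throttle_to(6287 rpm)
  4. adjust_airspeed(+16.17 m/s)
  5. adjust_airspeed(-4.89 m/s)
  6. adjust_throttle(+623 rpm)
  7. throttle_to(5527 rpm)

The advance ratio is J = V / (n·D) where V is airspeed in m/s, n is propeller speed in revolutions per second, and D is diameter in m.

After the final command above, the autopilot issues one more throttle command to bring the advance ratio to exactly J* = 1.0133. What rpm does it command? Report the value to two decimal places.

rpm = 1763.07

set_propeller: D = 3.16 m, P = 3.088 m (p = P/D = 0.977215); state ← (V=0, rpm=0)
set_airspeed(82.81): V ← 82.81 m/s
throttle_to(6287): rpm ← 6287
adjust_airspeed(+16.17): V ← 82.81 +16.17 = 98.98 m/s
adjust_airspeed(-4.89): V ← 98.98 -4.89 = 94.09 m/s
adjust_throttle(+623): rpm ← 6287 +623 = 6910
throttle_to(5527): rpm ← 5527
final state: V = 94.09 m/s, rpm = 5527 → n = rpm/60 = 92.116667 rev/s
target J* = 1.0133; solve J* = V/(n·D) for n: n = V/(J*·D) = 94.09/(1.0133 × 3.16) = 29.384503 rev/s
rpm = 60·n = 1763.070154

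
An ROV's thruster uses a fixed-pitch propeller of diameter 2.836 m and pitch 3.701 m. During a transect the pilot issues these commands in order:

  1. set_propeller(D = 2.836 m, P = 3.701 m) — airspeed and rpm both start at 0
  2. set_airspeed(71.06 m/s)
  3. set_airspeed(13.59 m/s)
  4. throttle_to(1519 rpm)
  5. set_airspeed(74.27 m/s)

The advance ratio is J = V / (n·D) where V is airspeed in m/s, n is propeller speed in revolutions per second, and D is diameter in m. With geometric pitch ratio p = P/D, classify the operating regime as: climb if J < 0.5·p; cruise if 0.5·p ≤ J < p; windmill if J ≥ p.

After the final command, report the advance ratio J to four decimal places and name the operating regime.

J = 1.0344, regime = cruise

set_propeller: D = 2.836 m, P = 3.701 m (p = P/D = 1.305007); state ← (V=0, rpm=0)
set_airspeed(71.06): V ← 71.06 m/s
set_airspeed(13.59): V ← 13.59 m/s
throttle_to(1519): rpm ← 1519
set_airspeed(74.27): V ← 74.27 m/s
final state: V = 74.27 m/s, rpm = 1519 → n = rpm/60 = 25.316667 rev/s
J = V / (n·D) = 74.27 / (25.316667 × 2.836) = 1.034429
regime bands: climb J<0.6525 | cruise [0.6525, 1.3050) | windmill J≥1.3050
J = 1.0344 → cruise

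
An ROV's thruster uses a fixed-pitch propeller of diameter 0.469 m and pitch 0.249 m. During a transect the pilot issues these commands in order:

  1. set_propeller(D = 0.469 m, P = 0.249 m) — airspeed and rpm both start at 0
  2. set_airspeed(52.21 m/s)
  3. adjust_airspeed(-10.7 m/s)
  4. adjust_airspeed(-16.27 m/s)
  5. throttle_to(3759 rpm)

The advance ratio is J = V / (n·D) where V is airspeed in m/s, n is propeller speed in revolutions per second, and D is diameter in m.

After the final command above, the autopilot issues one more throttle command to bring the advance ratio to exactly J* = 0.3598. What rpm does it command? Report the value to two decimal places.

set_propeller: D = 0.469 m, P = 0.249 m (p = P/D = 0.530917); state ← (V=0, rpm=0)
set_airspeed(52.21): V ← 52.21 m/s
adjust_airspeed(-10.7): V ← 52.21 -10.7 = 41.51 m/s
adjust_airspeed(-16.27): V ← 41.51 -16.27 = 25.24 m/s
throttle_to(3759): rpm ← 3759
final state: V = 25.24 m/s, rpm = 3759 → n = rpm/60 = 62.650000 rev/s
target J* = 0.3598; solve J* = V/(n·D) for n: n = V/(J*·D) = 25.24/(0.3598 × 0.469) = 149.573739 rev/s
rpm = 60·n = 8974.424313

rpm = 8974.42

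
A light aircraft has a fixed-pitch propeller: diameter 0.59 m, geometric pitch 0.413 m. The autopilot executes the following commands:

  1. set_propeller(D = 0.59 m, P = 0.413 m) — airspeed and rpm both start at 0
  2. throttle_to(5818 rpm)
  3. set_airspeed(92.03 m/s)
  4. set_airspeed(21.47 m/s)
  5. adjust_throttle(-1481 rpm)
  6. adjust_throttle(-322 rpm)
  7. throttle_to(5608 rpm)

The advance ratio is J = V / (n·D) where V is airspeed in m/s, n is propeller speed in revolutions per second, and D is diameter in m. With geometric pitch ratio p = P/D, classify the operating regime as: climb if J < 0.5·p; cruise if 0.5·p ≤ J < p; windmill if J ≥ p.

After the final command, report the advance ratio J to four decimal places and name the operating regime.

set_propeller: D = 0.59 m, P = 0.413 m (p = P/D = 0.700000); state ← (V=0, rpm=0)
throttle_to(5818): rpm ← 5818
set_airspeed(92.03): V ← 92.03 m/s
set_airspeed(21.47): V ← 21.47 m/s
adjust_throttle(-1481): rpm ← 5818 -1481 = 4337
adjust_throttle(-322): rpm ← 4337 -322 = 4015
throttle_to(5608): rpm ← 5608
final state: V = 21.47 m/s, rpm = 5608 → n = rpm/60 = 93.466667 rev/s
J = V / (n·D) = 21.47 / (93.466667 × 0.59) = 0.389335
regime bands: climb J<0.3500 | cruise [0.3500, 0.7000) | windmill J≥0.7000
J = 0.3893 → cruise

J = 0.3893, regime = cruise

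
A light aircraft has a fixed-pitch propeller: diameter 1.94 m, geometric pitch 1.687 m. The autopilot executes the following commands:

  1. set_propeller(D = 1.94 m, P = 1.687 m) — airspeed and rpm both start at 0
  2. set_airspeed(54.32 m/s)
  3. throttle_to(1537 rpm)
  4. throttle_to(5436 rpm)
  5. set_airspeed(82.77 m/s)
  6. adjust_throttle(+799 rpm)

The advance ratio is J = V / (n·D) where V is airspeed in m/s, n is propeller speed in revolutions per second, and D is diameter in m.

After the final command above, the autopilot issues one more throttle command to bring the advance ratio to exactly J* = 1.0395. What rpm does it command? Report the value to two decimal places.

set_propeller: D = 1.94 m, P = 1.687 m (p = P/D = 0.869588); state ← (V=0, rpm=0)
set_airspeed(54.32): V ← 54.32 m/s
throttle_to(1537): rpm ← 1537
throttle_to(5436): rpm ← 5436
set_airspeed(82.77): V ← 82.77 m/s
adjust_throttle(+799): rpm ← 5436 +799 = 6235
final state: V = 82.77 m/s, rpm = 6235 → n = rpm/60 = 103.916667 rev/s
target J* = 1.0395; solve J* = V/(n·D) for n: n = V/(J*·D) = 82.77/(1.0395 × 1.94) = 41.043721 rev/s
rpm = 60·n = 2462.623287

rpm = 2462.62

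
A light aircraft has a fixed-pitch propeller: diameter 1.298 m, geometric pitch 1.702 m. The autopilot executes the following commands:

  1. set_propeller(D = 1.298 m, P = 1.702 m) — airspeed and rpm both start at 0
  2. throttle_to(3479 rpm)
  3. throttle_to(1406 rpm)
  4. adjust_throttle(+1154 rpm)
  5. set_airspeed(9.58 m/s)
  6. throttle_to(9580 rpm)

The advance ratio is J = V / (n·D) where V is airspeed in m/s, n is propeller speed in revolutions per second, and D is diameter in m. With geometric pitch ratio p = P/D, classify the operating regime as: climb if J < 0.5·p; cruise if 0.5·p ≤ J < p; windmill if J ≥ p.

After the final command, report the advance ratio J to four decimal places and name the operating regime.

J = 0.0462, regime = climb

set_propeller: D = 1.298 m, P = 1.702 m (p = P/D = 1.311248); state ← (V=0, rpm=0)
throttle_to(3479): rpm ← 3479
throttle_to(1406): rpm ← 1406
adjust_throttle(+1154): rpm ← 1406 +1154 = 2560
set_airspeed(9.58): V ← 9.58 m/s
throttle_to(9580): rpm ← 9580
final state: V = 9.58 m/s, rpm = 9580 → n = rpm/60 = 159.666667 rev/s
J = V / (n·D) = 9.58 / (159.666667 × 1.298) = 0.046225
regime bands: climb J<0.6556 | cruise [0.6556, 1.3112) | windmill J≥1.3112
J = 0.0462 → climb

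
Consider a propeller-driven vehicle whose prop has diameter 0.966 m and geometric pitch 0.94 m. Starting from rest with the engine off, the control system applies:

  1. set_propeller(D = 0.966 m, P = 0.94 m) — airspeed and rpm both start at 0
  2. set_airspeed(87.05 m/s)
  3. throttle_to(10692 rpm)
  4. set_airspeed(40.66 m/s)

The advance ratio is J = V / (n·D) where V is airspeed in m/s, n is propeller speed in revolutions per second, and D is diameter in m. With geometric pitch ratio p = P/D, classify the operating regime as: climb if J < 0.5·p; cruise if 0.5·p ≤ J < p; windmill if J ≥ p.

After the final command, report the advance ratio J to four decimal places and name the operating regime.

J = 0.2362, regime = climb

set_propeller: D = 0.966 m, P = 0.94 m (p = P/D = 0.973085); state ← (V=0, rpm=0)
set_airspeed(87.05): V ← 87.05 m/s
throttle_to(10692): rpm ← 10692
set_airspeed(40.66): V ← 40.66 m/s
final state: V = 40.66 m/s, rpm = 10692 → n = rpm/60 = 178.200000 rev/s
J = V / (n·D) = 40.66 / (178.200000 × 0.966) = 0.236201
regime bands: climb J<0.4865 | cruise [0.4865, 0.9731) | windmill J≥0.9731
J = 0.2362 → climb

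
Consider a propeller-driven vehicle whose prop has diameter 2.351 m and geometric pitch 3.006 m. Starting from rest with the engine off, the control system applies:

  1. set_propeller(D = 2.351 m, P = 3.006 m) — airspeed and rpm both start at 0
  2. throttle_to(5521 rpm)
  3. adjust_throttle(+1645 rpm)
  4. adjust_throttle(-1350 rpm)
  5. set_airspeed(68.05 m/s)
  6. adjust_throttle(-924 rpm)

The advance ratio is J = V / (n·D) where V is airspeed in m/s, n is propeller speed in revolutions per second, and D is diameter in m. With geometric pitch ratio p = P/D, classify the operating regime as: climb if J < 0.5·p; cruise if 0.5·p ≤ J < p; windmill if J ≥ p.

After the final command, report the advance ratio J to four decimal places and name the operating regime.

J = 0.3550, regime = climb

set_propeller: D = 2.351 m, P = 3.006 m (p = P/D = 1.278605); state ← (V=0, rpm=0)
throttle_to(5521): rpm ← 5521
adjust_throttle(+1645): rpm ← 5521 +1645 = 7166
adjust_throttle(-1350): rpm ← 7166 -1350 = 5816
set_airspeed(68.05): V ← 68.05 m/s
adjust_throttle(-924): rpm ← 5816 -924 = 4892
final state: V = 68.05 m/s, rpm = 4892 → n = rpm/60 = 81.533333 rev/s
J = V / (n·D) = 68.05 / (81.533333 × 2.351) = 0.355010
regime bands: climb J<0.6393 | cruise [0.6393, 1.2786) | windmill J≥1.2786
J = 0.3550 → climb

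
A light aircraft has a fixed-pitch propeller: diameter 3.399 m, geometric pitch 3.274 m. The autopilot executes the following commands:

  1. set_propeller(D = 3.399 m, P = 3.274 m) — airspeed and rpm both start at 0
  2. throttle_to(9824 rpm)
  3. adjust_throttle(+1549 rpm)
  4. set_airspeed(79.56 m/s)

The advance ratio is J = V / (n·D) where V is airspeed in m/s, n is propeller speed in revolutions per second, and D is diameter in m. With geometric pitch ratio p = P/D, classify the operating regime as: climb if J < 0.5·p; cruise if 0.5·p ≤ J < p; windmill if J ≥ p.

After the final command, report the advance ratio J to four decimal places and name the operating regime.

set_propeller: D = 3.399 m, P = 3.274 m (p = P/D = 0.963224); state ← (V=0, rpm=0)
throttle_to(9824): rpm ← 9824
adjust_throttle(+1549): rpm ← 9824 +1549 = 11373
set_airspeed(79.56): V ← 79.56 m/s
final state: V = 79.56 m/s, rpm = 11373 → n = rpm/60 = 189.550000 rev/s
J = V / (n·D) = 79.56 / (189.550000 × 3.399) = 0.123487
regime bands: climb J<0.4816 | cruise [0.4816, 0.9632) | windmill J≥0.9632
J = 0.1235 → climb

J = 0.1235, regime = climb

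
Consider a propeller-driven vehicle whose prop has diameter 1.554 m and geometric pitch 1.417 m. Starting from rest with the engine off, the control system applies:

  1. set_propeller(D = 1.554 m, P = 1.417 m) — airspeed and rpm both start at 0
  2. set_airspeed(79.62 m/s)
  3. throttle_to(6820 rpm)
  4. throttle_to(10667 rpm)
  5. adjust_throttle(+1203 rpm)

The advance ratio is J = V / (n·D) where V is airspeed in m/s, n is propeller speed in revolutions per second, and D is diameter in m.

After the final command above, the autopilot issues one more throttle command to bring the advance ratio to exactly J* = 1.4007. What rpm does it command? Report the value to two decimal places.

rpm = 2194.71

set_propeller: D = 1.554 m, P = 1.417 m (p = P/D = 0.911840); state ← (V=0, rpm=0)
set_airspeed(79.62): V ← 79.62 m/s
throttle_to(6820): rpm ← 6820
throttle_to(10667): rpm ← 10667
adjust_throttle(+1203): rpm ← 10667 +1203 = 11870
final state: V = 79.62 m/s, rpm = 11870 → n = rpm/60 = 197.833333 rev/s
target J* = 1.4007; solve J* = V/(n·D) for n: n = V/(J*·D) = 79.62/(1.4007 × 1.554) = 36.578512 rev/s
rpm = 60·n = 2194.710698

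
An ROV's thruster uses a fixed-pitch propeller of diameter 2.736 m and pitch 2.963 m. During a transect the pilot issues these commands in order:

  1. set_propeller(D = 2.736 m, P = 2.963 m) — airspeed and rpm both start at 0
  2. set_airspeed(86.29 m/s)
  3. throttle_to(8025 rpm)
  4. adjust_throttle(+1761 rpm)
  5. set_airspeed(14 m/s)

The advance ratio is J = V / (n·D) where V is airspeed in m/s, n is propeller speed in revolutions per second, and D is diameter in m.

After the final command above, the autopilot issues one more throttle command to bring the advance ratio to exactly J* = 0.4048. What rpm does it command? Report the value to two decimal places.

set_propeller: D = 2.736 m, P = 2.963 m (p = P/D = 1.082968); state ← (V=0, rpm=0)
set_airspeed(86.29): V ← 86.29 m/s
throttle_to(8025): rpm ← 8025
adjust_throttle(+1761): rpm ← 8025 +1761 = 9786
set_airspeed(14): V ← 14 m/s
final state: V = 14 m/s, rpm = 9786 → n = rpm/60 = 163.100000 rev/s
target J* = 0.4048; solve J* = V/(n·D) for n: n = V/(J*·D) = 14/(0.4048 × 2.736) = 12.640709 rev/s
rpm = 60·n = 758.442549

rpm = 758.44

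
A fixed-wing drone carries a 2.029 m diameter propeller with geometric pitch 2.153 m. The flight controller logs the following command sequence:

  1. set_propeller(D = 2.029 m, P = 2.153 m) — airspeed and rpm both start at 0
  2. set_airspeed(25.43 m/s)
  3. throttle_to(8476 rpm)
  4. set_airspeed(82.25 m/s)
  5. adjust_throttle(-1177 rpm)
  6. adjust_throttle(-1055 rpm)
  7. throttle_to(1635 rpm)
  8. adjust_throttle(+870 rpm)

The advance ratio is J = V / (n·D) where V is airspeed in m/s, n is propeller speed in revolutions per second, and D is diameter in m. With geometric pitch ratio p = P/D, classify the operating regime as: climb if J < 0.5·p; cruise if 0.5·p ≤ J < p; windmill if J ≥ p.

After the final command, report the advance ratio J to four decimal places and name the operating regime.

set_propeller: D = 2.029 m, P = 2.153 m (p = P/D = 1.061114); state ← (V=0, rpm=0)
set_airspeed(25.43): V ← 25.43 m/s
throttle_to(8476): rpm ← 8476
set_airspeed(82.25): V ← 82.25 m/s
adjust_throttle(-1177): rpm ← 8476 -1177 = 7299
adjust_throttle(-1055): rpm ← 7299 -1055 = 6244
throttle_to(1635): rpm ← 1635
adjust_throttle(+870): rpm ← 1635 +870 = 2505
final state: V = 82.25 m/s, rpm = 2505 → n = rpm/60 = 41.750000 rev/s
J = V / (n·D) = 82.25 / (41.750000 × 2.029) = 0.970951
regime bands: climb J<0.5306 | cruise [0.5306, 1.0611) | windmill J≥1.0611
J = 0.9710 → cruise

J = 0.9710, regime = cruise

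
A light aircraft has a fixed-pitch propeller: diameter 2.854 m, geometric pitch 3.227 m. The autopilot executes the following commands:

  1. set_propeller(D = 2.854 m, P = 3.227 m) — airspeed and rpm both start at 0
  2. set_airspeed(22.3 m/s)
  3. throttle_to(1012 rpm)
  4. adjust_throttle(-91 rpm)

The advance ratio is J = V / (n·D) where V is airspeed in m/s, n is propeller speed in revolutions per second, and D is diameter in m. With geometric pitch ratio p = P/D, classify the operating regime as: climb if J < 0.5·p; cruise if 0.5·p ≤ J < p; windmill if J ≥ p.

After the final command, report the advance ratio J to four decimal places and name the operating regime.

J = 0.5090, regime = climb

set_propeller: D = 2.854 m, P = 3.227 m (p = P/D = 1.130694); state ← (V=0, rpm=0)
set_airspeed(22.3): V ← 22.3 m/s
throttle_to(1012): rpm ← 1012
adjust_throttle(-91): rpm ← 1012 -91 = 921
final state: V = 22.3 m/s, rpm = 921 → n = rpm/60 = 15.350000 rev/s
J = V / (n·D) = 22.3 / (15.350000 × 2.854) = 0.509029
regime bands: climb J<0.5653 | cruise [0.5653, 1.1307) | windmill J≥1.1307
J = 0.5090 → climb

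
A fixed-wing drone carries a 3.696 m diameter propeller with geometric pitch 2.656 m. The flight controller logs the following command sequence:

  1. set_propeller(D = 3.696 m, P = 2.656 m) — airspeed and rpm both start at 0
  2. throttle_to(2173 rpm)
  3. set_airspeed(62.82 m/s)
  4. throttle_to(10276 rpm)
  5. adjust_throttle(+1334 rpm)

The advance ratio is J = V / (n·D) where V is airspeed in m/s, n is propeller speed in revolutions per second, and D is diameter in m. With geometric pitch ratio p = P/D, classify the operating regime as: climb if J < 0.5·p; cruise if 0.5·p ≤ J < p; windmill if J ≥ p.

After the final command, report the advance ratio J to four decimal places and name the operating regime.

J = 0.0878, regime = climb

set_propeller: D = 3.696 m, P = 2.656 m (p = P/D = 0.718615); state ← (V=0, rpm=0)
throttle_to(2173): rpm ← 2173
set_airspeed(62.82): V ← 62.82 m/s
throttle_to(10276): rpm ← 10276
adjust_throttle(+1334): rpm ← 10276 +1334 = 11610
final state: V = 62.82 m/s, rpm = 11610 → n = rpm/60 = 193.500000 rev/s
J = V / (n·D) = 62.82 / (193.500000 × 3.696) = 0.087839
regime bands: climb J<0.3593 | cruise [0.3593, 0.7186) | windmill J≥0.7186
J = 0.0878 → climb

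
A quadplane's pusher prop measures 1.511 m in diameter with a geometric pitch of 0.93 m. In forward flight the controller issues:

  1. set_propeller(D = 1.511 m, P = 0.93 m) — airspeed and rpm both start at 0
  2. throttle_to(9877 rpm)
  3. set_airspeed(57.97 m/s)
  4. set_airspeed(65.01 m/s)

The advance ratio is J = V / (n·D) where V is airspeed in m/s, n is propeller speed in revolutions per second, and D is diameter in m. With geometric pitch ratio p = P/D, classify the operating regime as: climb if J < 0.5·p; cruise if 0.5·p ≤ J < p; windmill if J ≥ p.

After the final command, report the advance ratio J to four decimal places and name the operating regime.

J = 0.2614, regime = climb

set_propeller: D = 1.511 m, P = 0.93 m (p = P/D = 0.615486); state ← (V=0, rpm=0)
throttle_to(9877): rpm ← 9877
set_airspeed(57.97): V ← 57.97 m/s
set_airspeed(65.01): V ← 65.01 m/s
final state: V = 65.01 m/s, rpm = 9877 → n = rpm/60 = 164.616667 rev/s
J = V / (n·D) = 65.01 / (164.616667 × 1.511) = 0.261362
regime bands: climb J<0.3077 | cruise [0.3077, 0.6155) | windmill J≥0.6155
J = 0.2614 → climb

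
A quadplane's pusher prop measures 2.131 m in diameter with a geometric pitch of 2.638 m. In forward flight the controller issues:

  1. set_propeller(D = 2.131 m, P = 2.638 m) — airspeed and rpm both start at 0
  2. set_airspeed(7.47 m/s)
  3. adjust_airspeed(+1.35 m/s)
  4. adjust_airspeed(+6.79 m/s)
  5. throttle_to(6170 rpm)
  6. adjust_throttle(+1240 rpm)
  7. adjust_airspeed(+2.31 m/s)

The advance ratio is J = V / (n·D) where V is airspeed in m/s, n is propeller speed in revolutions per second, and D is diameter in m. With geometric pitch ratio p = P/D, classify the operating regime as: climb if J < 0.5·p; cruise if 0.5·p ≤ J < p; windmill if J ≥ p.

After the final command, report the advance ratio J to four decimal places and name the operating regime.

set_propeller: D = 2.131 m, P = 2.638 m (p = P/D = 1.237916); state ← (V=0, rpm=0)
set_airspeed(7.47): V ← 7.47 m/s
adjust_airspeed(+1.35): V ← 7.47 +1.35 = 8.82 m/s
adjust_airspeed(+6.79): V ← 8.82 +6.79 = 15.61 m/s
throttle_to(6170): rpm ← 6170
adjust_throttle(+1240): rpm ← 6170 +1240 = 7410
adjust_airspeed(+2.31): V ← 15.61 +2.31 = 17.92 m/s
final state: V = 17.92 m/s, rpm = 7410 → n = rpm/60 = 123.500000 rev/s
J = V / (n·D) = 17.92 / (123.500000 × 2.131) = 0.068091
regime bands: climb J<0.6190 | cruise [0.6190, 1.2379) | windmill J≥1.2379
J = 0.0681 → climb

J = 0.0681, regime = climb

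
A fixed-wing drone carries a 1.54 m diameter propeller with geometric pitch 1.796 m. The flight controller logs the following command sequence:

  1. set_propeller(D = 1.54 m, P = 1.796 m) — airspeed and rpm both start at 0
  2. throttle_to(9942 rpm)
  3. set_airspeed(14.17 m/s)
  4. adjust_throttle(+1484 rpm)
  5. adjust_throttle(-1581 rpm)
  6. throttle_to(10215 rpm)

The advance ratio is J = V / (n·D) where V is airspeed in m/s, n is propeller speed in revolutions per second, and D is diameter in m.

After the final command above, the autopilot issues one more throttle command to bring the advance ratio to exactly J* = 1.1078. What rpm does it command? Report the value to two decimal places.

rpm = 498.36

set_propeller: D = 1.54 m, P = 1.796 m (p = P/D = 1.166234); state ← (V=0, rpm=0)
throttle_to(9942): rpm ← 9942
set_airspeed(14.17): V ← 14.17 m/s
adjust_throttle(+1484): rpm ← 9942 +1484 = 11426
adjust_throttle(-1581): rpm ← 11426 -1581 = 9845
throttle_to(10215): rpm ← 10215
final state: V = 14.17 m/s, rpm = 10215 → n = rpm/60 = 170.250000 rev/s
target J* = 1.1078; solve J* = V/(n·D) for n: n = V/(J*·D) = 14.17/(1.1078 × 1.54) = 8.305920 rev/s
rpm = 60·n = 498.355228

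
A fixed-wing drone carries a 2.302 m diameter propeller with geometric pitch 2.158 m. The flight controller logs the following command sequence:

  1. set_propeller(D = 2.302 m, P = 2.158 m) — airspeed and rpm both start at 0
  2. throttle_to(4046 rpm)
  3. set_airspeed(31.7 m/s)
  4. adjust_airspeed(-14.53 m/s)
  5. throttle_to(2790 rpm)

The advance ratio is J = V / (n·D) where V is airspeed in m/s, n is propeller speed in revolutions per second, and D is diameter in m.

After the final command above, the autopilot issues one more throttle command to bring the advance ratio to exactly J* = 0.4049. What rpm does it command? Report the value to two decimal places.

set_propeller: D = 2.302 m, P = 2.158 m (p = P/D = 0.937446); state ← (V=0, rpm=0)
throttle_to(4046): rpm ← 4046
set_airspeed(31.7): V ← 31.7 m/s
adjust_airspeed(-14.53): V ← 31.7 -14.53 = 17.17 m/s
throttle_to(2790): rpm ← 2790
final state: V = 17.17 m/s, rpm = 2790 → n = rpm/60 = 46.500000 rev/s
target J* = 0.4049; solve J* = V/(n·D) for n: n = V/(J*·D) = 17.17/(0.4049 × 2.302) = 18.421170 rev/s
rpm = 60·n = 1105.270171

rpm = 1105.27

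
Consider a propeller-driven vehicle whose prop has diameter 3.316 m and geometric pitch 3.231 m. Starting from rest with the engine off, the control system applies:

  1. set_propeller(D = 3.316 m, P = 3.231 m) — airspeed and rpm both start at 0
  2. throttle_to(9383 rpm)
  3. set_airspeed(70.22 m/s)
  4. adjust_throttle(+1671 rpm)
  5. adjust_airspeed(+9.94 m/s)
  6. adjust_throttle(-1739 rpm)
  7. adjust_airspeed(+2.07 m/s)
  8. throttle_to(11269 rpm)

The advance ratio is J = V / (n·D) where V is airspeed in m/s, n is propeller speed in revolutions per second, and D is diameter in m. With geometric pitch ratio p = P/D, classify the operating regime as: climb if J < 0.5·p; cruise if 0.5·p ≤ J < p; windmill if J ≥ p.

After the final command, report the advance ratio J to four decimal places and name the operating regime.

J = 0.1320, regime = climb

set_propeller: D = 3.316 m, P = 3.231 m (p = P/D = 0.974367); state ← (V=0, rpm=0)
throttle_to(9383): rpm ← 9383
set_airspeed(70.22): V ← 70.22 m/s
adjust_throttle(+1671): rpm ← 9383 +1671 = 11054
adjust_airspeed(+9.94): V ← 70.22 +9.94 = 80.16 m/s
adjust_throttle(-1739): rpm ← 11054 -1739 = 9315
adjust_airspeed(+2.07): V ← 80.16 +2.07 = 82.23 m/s
throttle_to(11269): rpm ← 11269
final state: V = 82.23 m/s, rpm = 11269 → n = rpm/60 = 187.816667 rev/s
J = V / (n·D) = 82.23 / (187.816667 × 3.316) = 0.132033
regime bands: climb J<0.4872 | cruise [0.4872, 0.9744) | windmill J≥0.9744
J = 0.1320 → climb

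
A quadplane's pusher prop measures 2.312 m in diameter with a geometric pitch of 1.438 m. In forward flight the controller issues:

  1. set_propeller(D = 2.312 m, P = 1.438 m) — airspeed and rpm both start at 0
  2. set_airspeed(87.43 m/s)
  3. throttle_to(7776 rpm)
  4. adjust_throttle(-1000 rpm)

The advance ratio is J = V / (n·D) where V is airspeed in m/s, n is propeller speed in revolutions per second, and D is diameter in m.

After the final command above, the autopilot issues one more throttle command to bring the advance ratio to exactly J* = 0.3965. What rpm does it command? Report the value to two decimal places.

set_propeller: D = 2.312 m, P = 1.438 m (p = P/D = 0.621972); state ← (V=0, rpm=0)
set_airspeed(87.43): V ← 87.43 m/s
throttle_to(7776): rpm ← 7776
adjust_throttle(-1000): rpm ← 7776 -1000 = 6776
final state: V = 87.43 m/s, rpm = 6776 → n = rpm/60 = 112.933333 rev/s
target J* = 0.3965; solve J* = V/(n·D) for n: n = V/(J*·D) = 87.43/(0.3965 × 2.312) = 95.373881 rev/s
rpm = 60·n = 5722.432879

rpm = 5722.43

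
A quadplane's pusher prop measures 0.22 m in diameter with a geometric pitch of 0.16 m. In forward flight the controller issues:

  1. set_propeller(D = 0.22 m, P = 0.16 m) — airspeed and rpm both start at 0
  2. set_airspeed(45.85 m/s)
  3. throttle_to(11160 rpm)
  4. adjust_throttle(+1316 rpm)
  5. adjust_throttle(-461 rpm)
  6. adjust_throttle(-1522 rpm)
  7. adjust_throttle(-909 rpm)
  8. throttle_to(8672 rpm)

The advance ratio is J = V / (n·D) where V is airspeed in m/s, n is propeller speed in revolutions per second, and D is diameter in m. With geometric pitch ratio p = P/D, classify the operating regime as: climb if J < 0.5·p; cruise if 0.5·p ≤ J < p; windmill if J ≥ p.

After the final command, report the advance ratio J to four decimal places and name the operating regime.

set_propeller: D = 0.22 m, P = 0.16 m (p = P/D = 0.727273); state ← (V=0, rpm=0)
set_airspeed(45.85): V ← 45.85 m/s
throttle_to(11160): rpm ← 11160
adjust_throttle(+1316): rpm ← 11160 +1316 = 12476
adjust_throttle(-461): rpm ← 12476 -461 = 12015
adjust_throttle(-1522): rpm ← 12015 -1522 = 10493
adjust_throttle(-909): rpm ← 10493 -909 = 9584
throttle_to(8672): rpm ← 8672
final state: V = 45.85 m/s, rpm = 8672 → n = rpm/60 = 144.533333 rev/s
J = V / (n·D) = 45.85 / (144.533333 × 0.22) = 1.441945
regime bands: climb J<0.3636 | cruise [0.3636, 0.7273) | windmill J≥0.7273
J = 1.4419 → windmill

J = 1.4419, regime = windmill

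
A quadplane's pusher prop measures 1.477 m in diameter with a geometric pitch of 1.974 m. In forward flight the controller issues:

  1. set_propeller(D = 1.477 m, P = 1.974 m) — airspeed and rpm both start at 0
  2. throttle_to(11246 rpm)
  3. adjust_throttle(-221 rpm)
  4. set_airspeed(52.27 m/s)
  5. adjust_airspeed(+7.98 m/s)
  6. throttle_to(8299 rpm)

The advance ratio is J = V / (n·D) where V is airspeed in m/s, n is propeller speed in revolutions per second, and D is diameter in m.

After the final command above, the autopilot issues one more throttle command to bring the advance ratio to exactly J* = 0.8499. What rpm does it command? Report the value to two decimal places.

set_propeller: D = 1.477 m, P = 1.974 m (p = P/D = 1.336493); state ← (V=0, rpm=0)
throttle_to(11246): rpm ← 11246
adjust_throttle(-221): rpm ← 11246 -221 = 11025
set_airspeed(52.27): V ← 52.27 m/s
adjust_airspeed(+7.98): V ← 52.27 +7.98 = 60.25 m/s
throttle_to(8299): rpm ← 8299
final state: V = 60.25 m/s, rpm = 8299 → n = rpm/60 = 138.316667 rev/s
target J* = 0.8499; solve J* = V/(n·D) for n: n = V/(J*·D) = 60.25/(0.8499 × 1.477) = 47.996407 rev/s
rpm = 60·n = 2879.784415

rpm = 2879.78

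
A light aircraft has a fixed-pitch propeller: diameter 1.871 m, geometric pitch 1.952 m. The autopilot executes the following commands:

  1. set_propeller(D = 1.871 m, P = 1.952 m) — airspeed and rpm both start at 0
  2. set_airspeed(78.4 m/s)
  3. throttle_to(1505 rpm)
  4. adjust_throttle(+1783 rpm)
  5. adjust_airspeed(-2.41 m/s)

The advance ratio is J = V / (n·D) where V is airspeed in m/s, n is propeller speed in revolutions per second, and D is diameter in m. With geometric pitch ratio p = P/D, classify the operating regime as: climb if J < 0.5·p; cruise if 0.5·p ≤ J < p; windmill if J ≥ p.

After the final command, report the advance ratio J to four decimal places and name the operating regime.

set_propeller: D = 1.871 m, P = 1.952 m (p = P/D = 1.043292); state ← (V=0, rpm=0)
set_airspeed(78.4): V ← 78.4 m/s
throttle_to(1505): rpm ← 1505
adjust_throttle(+1783): rpm ← 1505 +1783 = 3288
adjust_airspeed(-2.41): V ← 78.4 -2.41 = 75.99 m/s
final state: V = 75.99 m/s, rpm = 3288 → n = rpm/60 = 54.800000 rev/s
J = V / (n·D) = 75.99 / (54.800000 × 1.871) = 0.741143
regime bands: climb J<0.5216 | cruise [0.5216, 1.0433) | windmill J≥1.0433
J = 0.7411 → cruise

J = 0.7411, regime = cruise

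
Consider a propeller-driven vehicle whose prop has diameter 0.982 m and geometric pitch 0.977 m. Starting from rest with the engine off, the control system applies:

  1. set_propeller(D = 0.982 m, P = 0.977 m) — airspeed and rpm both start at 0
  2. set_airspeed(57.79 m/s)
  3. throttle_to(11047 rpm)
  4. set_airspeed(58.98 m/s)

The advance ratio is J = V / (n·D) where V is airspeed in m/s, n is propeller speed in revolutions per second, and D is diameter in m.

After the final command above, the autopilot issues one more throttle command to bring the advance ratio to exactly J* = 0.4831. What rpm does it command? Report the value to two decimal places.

rpm = 7459.46

set_propeller: D = 0.982 m, P = 0.977 m (p = P/D = 0.994908); state ← (V=0, rpm=0)
set_airspeed(57.79): V ← 57.79 m/s
throttle_to(11047): rpm ← 11047
set_airspeed(58.98): V ← 58.98 m/s
final state: V = 58.98 m/s, rpm = 11047 → n = rpm/60 = 184.116667 rev/s
target J* = 0.4831; solve J* = V/(n·D) for n: n = V/(J*·D) = 58.98/(0.4831 × 0.982) = 124.324363 rev/s
rpm = 60·n = 7459.461784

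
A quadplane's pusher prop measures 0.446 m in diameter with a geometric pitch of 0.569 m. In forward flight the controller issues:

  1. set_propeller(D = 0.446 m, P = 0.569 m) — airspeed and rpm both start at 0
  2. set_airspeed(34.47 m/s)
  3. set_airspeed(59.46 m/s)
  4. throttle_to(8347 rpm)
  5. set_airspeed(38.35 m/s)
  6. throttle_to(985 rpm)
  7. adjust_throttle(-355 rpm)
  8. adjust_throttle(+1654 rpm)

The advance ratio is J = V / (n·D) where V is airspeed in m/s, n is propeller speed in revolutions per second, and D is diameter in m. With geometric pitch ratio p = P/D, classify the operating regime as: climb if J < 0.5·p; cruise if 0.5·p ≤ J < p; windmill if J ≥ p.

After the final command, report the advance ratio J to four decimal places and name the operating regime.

J = 2.2588, regime = windmill

set_propeller: D = 0.446 m, P = 0.569 m (p = P/D = 1.275785); state ← (V=0, rpm=0)
set_airspeed(34.47): V ← 34.47 m/s
set_airspeed(59.46): V ← 59.46 m/s
throttle_to(8347): rpm ← 8347
set_airspeed(38.35): V ← 38.35 m/s
throttle_to(985): rpm ← 985
adjust_throttle(-355): rpm ← 985 -355 = 630
adjust_throttle(+1654): rpm ← 630 +1654 = 2284
final state: V = 38.35 m/s, rpm = 2284 → n = rpm/60 = 38.066667 rev/s
J = V / (n·D) = 38.35 / (38.066667 × 0.446) = 2.258841
regime bands: climb J<0.6379 | cruise [0.6379, 1.2758) | windmill J≥1.2758
J = 2.2588 → windmill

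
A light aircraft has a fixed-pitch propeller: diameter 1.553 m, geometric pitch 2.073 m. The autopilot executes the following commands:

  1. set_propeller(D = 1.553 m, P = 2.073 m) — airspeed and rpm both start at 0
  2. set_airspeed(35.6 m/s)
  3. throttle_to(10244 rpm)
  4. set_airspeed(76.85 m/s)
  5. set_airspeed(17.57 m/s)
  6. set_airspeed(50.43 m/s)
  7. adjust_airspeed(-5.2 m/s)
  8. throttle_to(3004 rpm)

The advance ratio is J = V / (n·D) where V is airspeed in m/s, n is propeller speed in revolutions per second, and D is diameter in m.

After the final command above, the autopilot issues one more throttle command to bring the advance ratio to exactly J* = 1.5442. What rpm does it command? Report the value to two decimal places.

set_propeller: D = 1.553 m, P = 2.073 m (p = P/D = 1.334836); state ← (V=0, rpm=0)
set_airspeed(35.6): V ← 35.6 m/s
throttle_to(10244): rpm ← 10244
set_airspeed(76.85): V ← 76.85 m/s
set_airspeed(17.57): V ← 17.57 m/s
set_airspeed(50.43): V ← 50.43 m/s
adjust_airspeed(-5.2): V ← 50.43 -5.2 = 45.23 m/s
throttle_to(3004): rpm ← 3004
final state: V = 45.23 m/s, rpm = 3004 → n = rpm/60 = 50.066667 rev/s
target J* = 1.5442; solve J* = V/(n·D) for n: n = V/(J*·D) = 45.23/(1.5442 × 1.553) = 18.860430 rev/s
rpm = 60·n = 1131.625784

rpm = 1131.63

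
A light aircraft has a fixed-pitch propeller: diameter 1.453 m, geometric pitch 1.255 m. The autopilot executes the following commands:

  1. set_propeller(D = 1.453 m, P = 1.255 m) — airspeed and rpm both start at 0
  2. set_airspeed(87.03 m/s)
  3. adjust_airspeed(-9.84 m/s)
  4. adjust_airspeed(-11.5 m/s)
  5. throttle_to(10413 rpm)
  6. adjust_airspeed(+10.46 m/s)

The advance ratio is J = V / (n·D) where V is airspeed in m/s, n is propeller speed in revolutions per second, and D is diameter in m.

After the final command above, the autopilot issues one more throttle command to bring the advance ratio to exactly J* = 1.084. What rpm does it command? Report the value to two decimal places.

rpm = 2900.86

set_propeller: D = 1.453 m, P = 1.255 m (p = P/D = 0.863730); state ← (V=0, rpm=0)
set_airspeed(87.03): V ← 87.03 m/s
adjust_airspeed(-9.84): V ← 87.03 -9.84 = 77.19 m/s
adjust_airspeed(-11.5): V ← 77.19 -11.5 = 65.69 m/s
throttle_to(10413): rpm ← 10413
adjust_airspeed(+10.46): V ← 65.69 +10.46 = 76.15 m/s
final state: V = 76.15 m/s, rpm = 10413 → n = rpm/60 = 173.550000 rev/s
target J* = 1.084; solve J* = V/(n·D) for n: n = V/(J*·D) = 76.15/(1.084 × 1.453) = 48.347610 rev/s
rpm = 60·n = 2900.856607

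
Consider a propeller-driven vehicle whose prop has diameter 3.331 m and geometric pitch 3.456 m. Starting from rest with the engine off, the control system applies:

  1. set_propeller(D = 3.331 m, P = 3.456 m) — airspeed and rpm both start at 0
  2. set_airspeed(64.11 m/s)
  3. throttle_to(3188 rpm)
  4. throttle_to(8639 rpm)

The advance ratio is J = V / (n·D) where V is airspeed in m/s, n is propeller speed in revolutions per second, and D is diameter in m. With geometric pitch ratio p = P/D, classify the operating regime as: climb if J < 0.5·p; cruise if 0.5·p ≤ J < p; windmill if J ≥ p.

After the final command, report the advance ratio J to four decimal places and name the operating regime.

set_propeller: D = 3.331 m, P = 3.456 m (p = P/D = 1.037526); state ← (V=0, rpm=0)
set_airspeed(64.11): V ← 64.11 m/s
throttle_to(3188): rpm ← 3188
throttle_to(8639): rpm ← 8639
final state: V = 64.11 m/s, rpm = 8639 → n = rpm/60 = 143.983333 rev/s
J = V / (n·D) = 64.11 / (143.983333 × 3.331) = 0.133672
regime bands: climb J<0.5188 | cruise [0.5188, 1.0375) | windmill J≥1.0375
J = 0.1337 → climb

J = 0.1337, regime = climb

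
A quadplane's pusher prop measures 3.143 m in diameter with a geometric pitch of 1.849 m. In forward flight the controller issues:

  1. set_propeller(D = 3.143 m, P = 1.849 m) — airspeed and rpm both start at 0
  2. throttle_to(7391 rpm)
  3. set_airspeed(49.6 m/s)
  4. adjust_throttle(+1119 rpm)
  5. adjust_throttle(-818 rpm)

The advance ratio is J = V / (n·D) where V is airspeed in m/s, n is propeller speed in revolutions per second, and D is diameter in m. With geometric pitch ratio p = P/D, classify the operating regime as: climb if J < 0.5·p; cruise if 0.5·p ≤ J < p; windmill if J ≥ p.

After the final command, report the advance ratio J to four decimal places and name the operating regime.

set_propeller: D = 3.143 m, P = 1.849 m (p = P/D = 0.588291); state ← (V=0, rpm=0)
throttle_to(7391): rpm ← 7391
set_airspeed(49.6): V ← 49.6 m/s
adjust_throttle(+1119): rpm ← 7391 +1119 = 8510
adjust_throttle(-818): rpm ← 8510 -818 = 7692
final state: V = 49.6 m/s, rpm = 7692 → n = rpm/60 = 128.200000 rev/s
J = V / (n·D) = 49.6 / (128.200000 × 3.143) = 0.123098
regime bands: climb J<0.2941 | cruise [0.2941, 0.5883) | windmill J≥0.5883
J = 0.1231 → climb

J = 0.1231, regime = climb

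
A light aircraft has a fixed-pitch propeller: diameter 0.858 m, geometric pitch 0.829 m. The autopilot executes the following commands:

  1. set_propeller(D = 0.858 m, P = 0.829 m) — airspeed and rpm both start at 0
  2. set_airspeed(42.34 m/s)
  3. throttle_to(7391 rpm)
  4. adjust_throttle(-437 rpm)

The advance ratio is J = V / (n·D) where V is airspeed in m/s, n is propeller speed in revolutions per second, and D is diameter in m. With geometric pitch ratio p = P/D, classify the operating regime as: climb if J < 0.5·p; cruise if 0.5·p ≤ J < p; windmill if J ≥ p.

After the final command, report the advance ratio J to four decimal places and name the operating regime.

set_propeller: D = 0.858 m, P = 0.829 m (p = P/D = 0.966200); state ← (V=0, rpm=0)
set_airspeed(42.34): V ← 42.34 m/s
throttle_to(7391): rpm ← 7391
adjust_throttle(-437): rpm ← 7391 -437 = 6954
final state: V = 42.34 m/s, rpm = 6954 → n = rpm/60 = 115.900000 rev/s
J = V / (n·D) = 42.34 / (115.900000 × 0.858) = 0.425775
regime bands: climb J<0.4831 | cruise [0.4831, 0.9662) | windmill J≥0.9662
J = 0.4258 → climb

J = 0.4258, regime = climb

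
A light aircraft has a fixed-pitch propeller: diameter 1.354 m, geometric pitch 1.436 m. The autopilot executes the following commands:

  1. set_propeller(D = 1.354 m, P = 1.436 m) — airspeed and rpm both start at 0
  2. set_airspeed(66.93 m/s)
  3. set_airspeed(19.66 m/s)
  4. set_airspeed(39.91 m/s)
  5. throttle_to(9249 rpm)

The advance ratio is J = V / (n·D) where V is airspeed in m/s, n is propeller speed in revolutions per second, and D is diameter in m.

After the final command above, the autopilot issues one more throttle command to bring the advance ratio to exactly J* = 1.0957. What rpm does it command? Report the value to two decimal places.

set_propeller: D = 1.354 m, P = 1.436 m (p = P/D = 1.060561); state ← (V=0, rpm=0)
set_airspeed(66.93): V ← 66.93 m/s
set_airspeed(19.66): V ← 19.66 m/s
set_airspeed(39.91): V ← 39.91 m/s
throttle_to(9249): rpm ← 9249
final state: V = 39.91 m/s, rpm = 9249 → n = rpm/60 = 154.150000 rev/s
target J* = 1.0957; solve J* = V/(n·D) for n: n = V/(J*·D) = 39.91/(1.0957 × 1.354) = 26.901184 rev/s
rpm = 60·n = 1614.071065

rpm = 1614.07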